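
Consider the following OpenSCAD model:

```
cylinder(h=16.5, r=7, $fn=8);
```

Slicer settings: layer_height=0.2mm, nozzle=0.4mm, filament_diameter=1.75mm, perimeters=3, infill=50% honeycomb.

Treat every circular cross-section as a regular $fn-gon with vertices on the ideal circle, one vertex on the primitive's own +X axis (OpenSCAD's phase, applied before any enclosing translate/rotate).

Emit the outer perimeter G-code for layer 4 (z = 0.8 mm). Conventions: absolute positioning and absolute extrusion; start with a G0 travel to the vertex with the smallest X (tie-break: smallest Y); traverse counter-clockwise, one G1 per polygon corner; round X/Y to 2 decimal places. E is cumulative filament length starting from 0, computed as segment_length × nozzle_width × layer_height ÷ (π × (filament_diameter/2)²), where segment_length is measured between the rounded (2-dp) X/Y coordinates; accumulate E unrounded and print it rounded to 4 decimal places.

At z = 0.8 mm: the r=7 cylinder contributes a regular 8-gon of circumradius 7. The outline is a single polygon with 8 vertices. Extrusion per mm of travel: 0.4 × 0.2 / (π × 0.875²) = 0.033260. Accumulating E over each segment gives final E = 1.4256.

G0 X-7.00 Y0.00 Z0.80
G1 X-4.95 Y-4.95 E0.1782
G1 X0.00 Y-7.00 E0.3564
G1 X4.95 Y-4.95 E0.5346
G1 X7.00 Y0.00 E0.7128
G1 X4.95 Y4.95 E0.8910
G1 X0.00 Y7.00 E1.0692
G1 X-4.95 Y4.95 E1.2474
G1 X-7.00 Y0.00 E1.4256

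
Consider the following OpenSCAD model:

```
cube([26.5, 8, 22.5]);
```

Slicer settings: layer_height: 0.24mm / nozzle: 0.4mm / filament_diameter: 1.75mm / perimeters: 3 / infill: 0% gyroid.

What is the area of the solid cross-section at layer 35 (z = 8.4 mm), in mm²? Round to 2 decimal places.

212.00 mm²

At z = 8.4 mm: the cube is present — its section is the full 26.5×8 rectangle (area 212.00 mm²). Overall, the cross-section is a single solid region. Net area = 212.00 mm².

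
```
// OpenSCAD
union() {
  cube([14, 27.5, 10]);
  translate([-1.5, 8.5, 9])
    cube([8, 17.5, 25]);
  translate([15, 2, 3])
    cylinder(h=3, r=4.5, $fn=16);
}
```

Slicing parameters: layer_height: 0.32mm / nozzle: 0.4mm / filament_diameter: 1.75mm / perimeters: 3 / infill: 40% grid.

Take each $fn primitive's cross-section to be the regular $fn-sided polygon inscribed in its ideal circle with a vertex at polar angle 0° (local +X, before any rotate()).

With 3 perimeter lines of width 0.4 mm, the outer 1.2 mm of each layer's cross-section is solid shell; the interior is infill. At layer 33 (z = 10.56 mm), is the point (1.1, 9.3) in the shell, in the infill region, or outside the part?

shell

At z = 10.56 mm: the cube does not reach this height (z outside [0, 10]); the cube at (-1.5, 8.5) is present — its section is the full 8×17.5 rectangle; the cylinder at (15, 2) is not intersected at this z (z outside [3, 6]); Combining (union): only the 8×17.5 cube at (-1.5, 8.5) is present, so the union is just that shape — 1 connected region. Overall, the cross-section is a single solid region. The nearest boundary edge runs (-1.50, 8.50)→(6.50, 8.50); distance from the point to it = 0.80 mm. The point is inside the cross-section, 0.80 mm from the nearest boundary — within the 1.2 mm shell band (3 × 0.4).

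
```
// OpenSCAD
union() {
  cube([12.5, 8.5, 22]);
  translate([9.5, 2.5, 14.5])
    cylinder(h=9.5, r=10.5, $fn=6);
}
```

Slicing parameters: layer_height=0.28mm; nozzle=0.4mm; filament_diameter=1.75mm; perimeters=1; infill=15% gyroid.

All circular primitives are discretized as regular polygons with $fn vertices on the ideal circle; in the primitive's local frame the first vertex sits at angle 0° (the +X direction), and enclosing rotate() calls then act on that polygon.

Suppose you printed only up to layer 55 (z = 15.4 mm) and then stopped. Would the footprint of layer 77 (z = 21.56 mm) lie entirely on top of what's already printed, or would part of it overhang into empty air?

entirely on top

Compare the two slices. At z = 15.4: the cube (footprint 12.5×8.5) is included at this height (area 106.25 mm²); the r=10.5 cylinder at (9.5, 2.5) gives a regular 6-gon of circumradius 10.5 (constant along its height) (area = (6/2)·10.500²·sin(360°/6) = 286.44 mm²); Merging all regions: the regions partially overlap — summed areas 392.69 mm² minus the doubly-counted overlap 100.82 mm² gives 291.87 mm² — area = 291.87 mm². At z = 21.56: the cube (footprint 12.5×8.5) is included at this height (area 106.25 mm²); the r=10.5 cylinder at (9.5, 2.5) gives a regular 6-gon of circumradius 10.5 (constant along its height) (area = (6/2)·10.500²·sin(360°/6) = 286.44 mm²); Combining (union): the regions partially overlap — summed areas 392.69 mm² minus the doubly-counted overlap 100.82 mm² gives 291.87 mm² — area = 291.87 mm². Checking containment: the cross-section at z = 21.56 is a subset of the cross-section at z = 15.4.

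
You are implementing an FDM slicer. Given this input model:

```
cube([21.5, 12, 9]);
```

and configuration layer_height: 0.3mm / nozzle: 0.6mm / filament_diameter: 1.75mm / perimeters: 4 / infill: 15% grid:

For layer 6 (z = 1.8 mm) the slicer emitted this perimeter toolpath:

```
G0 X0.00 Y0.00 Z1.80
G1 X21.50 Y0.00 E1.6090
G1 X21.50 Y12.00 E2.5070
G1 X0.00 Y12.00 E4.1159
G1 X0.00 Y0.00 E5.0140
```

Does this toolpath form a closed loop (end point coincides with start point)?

Start point (G0): (0.00, 0.00). End point (last G1): the path returns to the start — closed.

yes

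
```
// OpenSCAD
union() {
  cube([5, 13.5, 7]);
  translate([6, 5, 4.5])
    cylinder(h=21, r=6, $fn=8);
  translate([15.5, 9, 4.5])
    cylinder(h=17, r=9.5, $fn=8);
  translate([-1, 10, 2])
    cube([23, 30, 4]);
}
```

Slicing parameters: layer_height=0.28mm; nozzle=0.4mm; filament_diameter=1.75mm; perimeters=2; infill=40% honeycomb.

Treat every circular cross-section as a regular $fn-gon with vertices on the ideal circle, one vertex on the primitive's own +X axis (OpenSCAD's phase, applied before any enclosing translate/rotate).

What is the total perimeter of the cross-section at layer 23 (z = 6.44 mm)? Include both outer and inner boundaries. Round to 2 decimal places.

At z = 6.44 mm: the cube is present — its section is the full 5×13.5 rectangle (perimeter 37.00 mm); the cylinder at (6, 5): section is a regular 8-gon, circumradius r=6 (perimeter = 2·8·6.000·sin(180°/8) = 36.74 mm); the r=9.5 cylinder at (15.5, 9) gives a regular 8-gon of circumradius 9.5 (constant along its height) (perimeter = 2·8·9.500·sin(180°/8) = 58.17 mm); the cube at (-1, 10) does not reach this height (z outside [2, 6]); Merging all regions: the regions partially overlap (shared area 69.86 mm²), so the edge portions inside another operand are dropped and the merged outline is re-measured after clipping — boundary = 82.02 mm. Overall, the cross-section is a single solid region. Total boundary length (outer) = 82.02 mm.

82.02 mm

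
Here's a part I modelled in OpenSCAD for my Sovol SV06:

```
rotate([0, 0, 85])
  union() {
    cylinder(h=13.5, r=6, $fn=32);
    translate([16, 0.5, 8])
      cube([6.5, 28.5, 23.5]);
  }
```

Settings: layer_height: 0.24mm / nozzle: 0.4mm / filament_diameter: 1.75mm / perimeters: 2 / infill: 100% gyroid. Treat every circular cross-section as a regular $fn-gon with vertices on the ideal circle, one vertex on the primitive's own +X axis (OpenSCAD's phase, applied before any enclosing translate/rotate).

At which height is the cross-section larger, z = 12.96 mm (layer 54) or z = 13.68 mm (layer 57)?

layer 54 (z = 12.96 mm)

Layer 54 (z = 12.96): the r=6 cylinder gives a regular 32-gon of circumradius 6 (constant along its height) (area = (32/2)·6.000²·sin(360°/32) = 112.37 mm²); the cube at (16, 0.5) (footprint 6.5×28.5) is included at this height (area 185.25 mm²); Merging all regions: the 2 present regions are separate (no shared area or edge), so areas and boundary lengths simply add and each stays a separate island — area = 297.62 mm²; (whole slice rotated 85° about Z — lengths, areas and connectivity unchanged). So its area = 297.62 mm². Layer 57 (z = 13.68): the cylinder does not reach this height (z outside [0, 13.5]); the cube at (16, 0.5) is present — its section is the full 6.5×28.5 rectangle (area 185.25 mm²); Combining (union): only the 6.5×28.5 cube at (16, 0.5) is present, so the union is just that shape — area = 185.25 mm²; (rotated 85° about Z; rotation is an isometry so areas/perimeters/island counts are preserved). So its area = 185.25 mm². Layer 54 is larger (297.62 vs 185.25 mm²).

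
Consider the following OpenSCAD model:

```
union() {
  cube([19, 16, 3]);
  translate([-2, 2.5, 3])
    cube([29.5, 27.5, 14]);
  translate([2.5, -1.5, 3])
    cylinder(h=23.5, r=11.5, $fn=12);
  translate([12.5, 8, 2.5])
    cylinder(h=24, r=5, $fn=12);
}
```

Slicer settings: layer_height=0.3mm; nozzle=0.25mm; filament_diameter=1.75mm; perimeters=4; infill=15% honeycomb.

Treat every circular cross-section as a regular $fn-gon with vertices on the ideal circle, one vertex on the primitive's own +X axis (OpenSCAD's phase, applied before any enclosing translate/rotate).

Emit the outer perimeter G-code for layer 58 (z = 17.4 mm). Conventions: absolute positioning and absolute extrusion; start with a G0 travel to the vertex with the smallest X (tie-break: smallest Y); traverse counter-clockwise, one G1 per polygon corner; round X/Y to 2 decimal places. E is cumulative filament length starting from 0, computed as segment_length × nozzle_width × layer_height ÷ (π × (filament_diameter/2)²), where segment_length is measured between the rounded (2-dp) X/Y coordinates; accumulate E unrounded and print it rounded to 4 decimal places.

G0 X-9.00 Y-1.50 Z17.40
G1 X-7.46 Y-7.25 E0.1856
G1 X-3.25 Y-11.46 E0.3713
G1 X2.50 Y-13.00 E0.5569
G1 X8.25 Y-11.46 E0.7425
G1 X12.46 Y-7.25 E0.9281
G1 X14.00 Y-1.50 E1.1137
G1 X12.77 Y3.07 E1.2613
G1 X15.00 Y3.67 E1.3333
G1 X16.83 Y5.50 E1.4140
G1 X17.50 Y8.00 E1.4947
G1 X16.83 Y10.50 E1.5754
G1 X15.00 Y12.33 E1.6561
G1 X12.50 Y13.00 E1.7368
G1 X10.00 Y12.33 E1.8175
G1 X8.17 Y10.50 E1.8982
G1 X7.67 Y8.62 E1.9589
G1 X2.50 Y10.00 E2.1257
G1 X-3.25 Y8.46 E2.3114
G1 X-7.46 Y4.25 E2.4970
G1 X-9.00 Y-1.50 E2.6826

At z = 17.4 mm: the cube does not reach this height (z outside [0, 3]); the cube at (-2, 2.5) does not reach this height (z outside [3, 17]); the cylinder at (2.5, -1.5): section is a regular 12-gon, circumradius r=11.5; the r=5 cylinder at (12.5, 8) contributes a regular 12-gon of circumradius 5; Combining (union): the regions partially overlap (shared area 12.18 mm²), so overlapping operands fuse into one piece — 1 connected region. The outline is a single polygon with 20 vertices. Extrusion per mm of travel: 0.25 × 0.3 / (π × 0.875²) = 0.031181. Accumulating E over each segment gives final E = 2.6826.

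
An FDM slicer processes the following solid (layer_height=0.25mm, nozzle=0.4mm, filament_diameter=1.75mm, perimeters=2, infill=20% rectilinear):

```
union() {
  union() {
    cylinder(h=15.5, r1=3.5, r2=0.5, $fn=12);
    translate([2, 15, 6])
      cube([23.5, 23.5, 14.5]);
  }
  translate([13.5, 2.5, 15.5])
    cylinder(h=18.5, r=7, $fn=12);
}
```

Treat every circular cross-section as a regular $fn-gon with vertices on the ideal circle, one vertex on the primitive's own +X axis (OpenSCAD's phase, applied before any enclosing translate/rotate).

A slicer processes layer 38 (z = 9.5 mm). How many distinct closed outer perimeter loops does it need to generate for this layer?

At z = 9.5 mm: the cone (r1=3.5→r2=0.5) has section circumradius 1.661 here — a regular 12-gon; the cube at (2, 15) is present — its section is the full 23.5×23.5 rectangle; Taking the union: the 2 present regions are separate (no shared area or edge), so areas and boundary lengths simply add and each stays a separate island — 2 connected regions; the cylinder at (13.5, 2.5) is not intersected at this z (z outside [15.5, 34]); Merging all regions: only the result so far is present, so the union is just that shape — 2 connected regions. The result has 2 disconnected regions.

2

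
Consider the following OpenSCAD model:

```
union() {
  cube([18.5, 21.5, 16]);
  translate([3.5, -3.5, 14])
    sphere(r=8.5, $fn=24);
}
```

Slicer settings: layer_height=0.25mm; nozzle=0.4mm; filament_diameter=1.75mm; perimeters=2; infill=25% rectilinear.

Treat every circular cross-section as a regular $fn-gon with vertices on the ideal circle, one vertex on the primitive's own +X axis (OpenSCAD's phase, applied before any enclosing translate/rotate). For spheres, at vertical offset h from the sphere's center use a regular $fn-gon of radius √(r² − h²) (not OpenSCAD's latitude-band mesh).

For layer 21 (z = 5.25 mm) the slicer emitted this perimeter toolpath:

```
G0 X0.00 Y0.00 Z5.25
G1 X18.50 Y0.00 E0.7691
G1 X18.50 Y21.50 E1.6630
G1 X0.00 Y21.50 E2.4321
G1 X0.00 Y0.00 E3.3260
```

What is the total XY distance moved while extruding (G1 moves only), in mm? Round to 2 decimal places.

Sum the Euclidean lengths of each G1 segment: total = 80.00 mm.

80.00 mm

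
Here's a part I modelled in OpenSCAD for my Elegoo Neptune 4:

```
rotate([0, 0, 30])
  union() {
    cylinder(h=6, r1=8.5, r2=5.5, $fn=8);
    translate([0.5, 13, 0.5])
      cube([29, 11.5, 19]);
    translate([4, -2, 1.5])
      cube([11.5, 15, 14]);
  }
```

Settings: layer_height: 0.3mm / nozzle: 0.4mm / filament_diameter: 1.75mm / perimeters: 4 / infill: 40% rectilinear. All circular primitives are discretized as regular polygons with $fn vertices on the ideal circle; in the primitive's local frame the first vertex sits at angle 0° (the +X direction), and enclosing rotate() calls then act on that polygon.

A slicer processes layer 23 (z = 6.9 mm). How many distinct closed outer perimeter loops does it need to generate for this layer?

1

At z = 6.9 mm: the cone is not intersected at this z (z outside [0, 6]); the cube at (0.5, 13) is present — its section is the full 29×11.5 rectangle; the cube at (4, -2) (footprint 11.5×15) is included at this height; Taking the union: the 2 present regions share edge segments without overlapping in area, so areas simply add but the touching pieces fuse into one outline (the shared edge portions become interior and drop out of the boundary) — 1 connected region; (whole slice rotated 30° about Z — lengths, areas and connectivity unchanged). The result has 1 disconnected region.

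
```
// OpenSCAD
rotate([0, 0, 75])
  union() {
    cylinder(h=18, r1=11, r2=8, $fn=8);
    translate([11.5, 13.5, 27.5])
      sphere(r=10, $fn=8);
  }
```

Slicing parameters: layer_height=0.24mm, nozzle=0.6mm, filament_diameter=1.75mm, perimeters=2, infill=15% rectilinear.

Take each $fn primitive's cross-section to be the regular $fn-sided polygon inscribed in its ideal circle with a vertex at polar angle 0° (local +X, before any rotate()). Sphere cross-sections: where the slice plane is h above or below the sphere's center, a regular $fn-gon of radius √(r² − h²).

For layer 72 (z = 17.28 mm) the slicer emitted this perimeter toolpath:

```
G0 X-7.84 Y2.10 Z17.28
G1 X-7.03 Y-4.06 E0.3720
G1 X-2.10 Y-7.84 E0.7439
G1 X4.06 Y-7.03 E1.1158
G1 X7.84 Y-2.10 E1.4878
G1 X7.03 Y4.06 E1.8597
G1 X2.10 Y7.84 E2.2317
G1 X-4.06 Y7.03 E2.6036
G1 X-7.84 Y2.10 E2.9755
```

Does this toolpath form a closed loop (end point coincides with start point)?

Start point (G0): (-7.84, 2.10). End point (last G1): the path returns to the start — closed.

yes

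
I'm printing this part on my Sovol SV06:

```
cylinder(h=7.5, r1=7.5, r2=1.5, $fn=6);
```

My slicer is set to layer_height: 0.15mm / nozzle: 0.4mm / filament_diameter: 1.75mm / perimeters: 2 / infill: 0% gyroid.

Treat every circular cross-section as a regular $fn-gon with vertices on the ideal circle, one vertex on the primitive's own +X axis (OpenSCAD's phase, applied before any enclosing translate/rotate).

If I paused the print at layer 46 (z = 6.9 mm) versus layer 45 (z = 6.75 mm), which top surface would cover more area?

layer 45 (z = 6.75 mm)

Layer 46 (z = 6.9): the cone (r1=7.5→r2=1.5) has section circumradius 1.980 here — a regular 6-gon (area = (6/2)·1.980²·sin(360°/6) = 10.19 mm²). So its area = 10.19 mm². Layer 45 (z = 6.75): the cone: at t=0.900 of its height the radius interpolates to r₁+(r₂−r₁)t = 2.100, giving a regular 6-gon of that circumradius (area = (6/2)·2.100²·sin(360°/6) = 11.46 mm²). So its area = 11.46 mm². Layer 45 is larger (11.46 vs 10.19 mm²).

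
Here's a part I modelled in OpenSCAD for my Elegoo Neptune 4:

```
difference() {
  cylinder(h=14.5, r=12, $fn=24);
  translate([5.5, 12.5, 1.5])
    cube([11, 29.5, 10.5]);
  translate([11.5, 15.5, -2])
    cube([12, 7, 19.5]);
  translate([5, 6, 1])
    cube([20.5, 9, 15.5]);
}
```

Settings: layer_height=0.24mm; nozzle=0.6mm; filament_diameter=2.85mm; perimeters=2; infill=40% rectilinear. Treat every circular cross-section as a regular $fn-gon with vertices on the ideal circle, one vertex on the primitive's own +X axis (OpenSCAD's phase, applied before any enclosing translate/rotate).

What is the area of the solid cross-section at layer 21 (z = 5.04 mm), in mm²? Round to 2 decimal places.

431.72 mm²

At z = 5.04 mm: the r=12 cylinder contributes a regular 24-gon of circumradius 12 (area = (24/2)·12.000²·sin(360°/24) = 447.24 mm²); the 11×29.5 cube at (5.5, 12.5) contributes its full rectangle (area 324.50 mm²); the 12×7 cube at (11.5, 15.5) contributes its full rectangle (area 84.00 mm²); the cube at (5, 6) is present — its section is the full 20.5×9 rectangle (area 184.50 mm²); Taking the first minus the rest: starting from the r=12 cylinder (447.24 mm²), the 11×29.5 cube at (5.5, 12.5) misses the remaining region (no effect); the 12×7 cube at (11.5, 15.5) misses the remaining region (no effect); the 20.5×9 cube at (5, 6) partially overlaps it — only the 15.52 mm² overlap (of its 184.50 mm²) is removed, clipping the outline — area = 431.72 mm². Overall, the cross-section is a single solid region. Net area = 431.72 mm².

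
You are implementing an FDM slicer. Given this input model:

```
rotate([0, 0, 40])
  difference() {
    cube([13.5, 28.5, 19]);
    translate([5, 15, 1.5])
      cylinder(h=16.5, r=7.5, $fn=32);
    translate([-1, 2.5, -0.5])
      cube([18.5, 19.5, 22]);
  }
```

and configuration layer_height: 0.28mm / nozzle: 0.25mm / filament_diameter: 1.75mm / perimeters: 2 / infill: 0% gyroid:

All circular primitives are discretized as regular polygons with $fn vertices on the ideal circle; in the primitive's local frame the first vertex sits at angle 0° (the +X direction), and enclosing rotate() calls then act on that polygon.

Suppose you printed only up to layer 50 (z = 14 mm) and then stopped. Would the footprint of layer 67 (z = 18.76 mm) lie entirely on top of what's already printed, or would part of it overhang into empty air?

part overhangs

Compare the two slices. At z = 14: the cube (footprint 13.5×28.5) is included at this height (area 384.75 mm²); the cylinder at (5, 15): section is a regular 32-gon, circumradius r=7.5 (area = (32/2)·7.500²·sin(360°/32) = 175.58 mm²); the cube at (-1, 2.5) is present — its section is the full 18.5×19.5 rectangle (area 360.75 mm²); Taking the first minus the rest: starting from the 13.5×28.5 cube (384.75 mm²), the r=7.5 cylinder at (5, 15) partially overlaps it — only the 156.52 mm² overlap (of its 175.58 mm²) is removed, clipping the outline; the 18.5×19.5 cube at (-1, 2.5) partially overlaps it — only the 108.40 mm² overlap (of its 360.75 mm²) is removed, clipping the outline — area = 119.83 mm²; (whole slice rotated 40° about Z — lengths, areas and connectivity unchanged). At z = 18.76: the cube (footprint 13.5×28.5) is included at this height (area 384.75 mm²); the cylinder at (5, 15) is not intersected at this z (z outside [1.5, 18]); the 18.5×19.5 cube at (-1, 2.5) contributes its full rectangle (area 360.75 mm²); Subtracting the remaining from the first: starting from the 13.5×28.5 cube (384.75 mm²), the 18.5×19.5 cube at (-1, 2.5) partially overlaps it — only the 263.25 mm² overlap (of its 360.75 mm²) is removed, clipping the outline — area = 121.50 mm²; (whole slice rotated 40° about Z — lengths, areas and connectivity unchanged). Checking containment: at z = 18.76 the cross-section extends beyond the z = 14 cross-section by about 1.67 mm².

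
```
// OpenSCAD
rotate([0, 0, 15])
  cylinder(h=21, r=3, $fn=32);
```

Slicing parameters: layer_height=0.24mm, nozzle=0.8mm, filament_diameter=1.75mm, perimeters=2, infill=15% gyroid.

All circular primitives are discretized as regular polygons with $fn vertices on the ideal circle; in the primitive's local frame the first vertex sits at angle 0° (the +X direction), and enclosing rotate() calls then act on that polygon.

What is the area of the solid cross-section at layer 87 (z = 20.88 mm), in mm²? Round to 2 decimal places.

28.09 mm²

At z = 20.88 mm: the r=3 cylinder contributes a regular 32-gon of circumradius 3 (area = (32/2)·3.000²·sin(360°/32) = 28.09 mm²); (rotated 15° about Z; rotation is an isometry so areas/perimeters/island counts are preserved). Overall, the cross-section is a single solid region. Net area = 28.09 mm².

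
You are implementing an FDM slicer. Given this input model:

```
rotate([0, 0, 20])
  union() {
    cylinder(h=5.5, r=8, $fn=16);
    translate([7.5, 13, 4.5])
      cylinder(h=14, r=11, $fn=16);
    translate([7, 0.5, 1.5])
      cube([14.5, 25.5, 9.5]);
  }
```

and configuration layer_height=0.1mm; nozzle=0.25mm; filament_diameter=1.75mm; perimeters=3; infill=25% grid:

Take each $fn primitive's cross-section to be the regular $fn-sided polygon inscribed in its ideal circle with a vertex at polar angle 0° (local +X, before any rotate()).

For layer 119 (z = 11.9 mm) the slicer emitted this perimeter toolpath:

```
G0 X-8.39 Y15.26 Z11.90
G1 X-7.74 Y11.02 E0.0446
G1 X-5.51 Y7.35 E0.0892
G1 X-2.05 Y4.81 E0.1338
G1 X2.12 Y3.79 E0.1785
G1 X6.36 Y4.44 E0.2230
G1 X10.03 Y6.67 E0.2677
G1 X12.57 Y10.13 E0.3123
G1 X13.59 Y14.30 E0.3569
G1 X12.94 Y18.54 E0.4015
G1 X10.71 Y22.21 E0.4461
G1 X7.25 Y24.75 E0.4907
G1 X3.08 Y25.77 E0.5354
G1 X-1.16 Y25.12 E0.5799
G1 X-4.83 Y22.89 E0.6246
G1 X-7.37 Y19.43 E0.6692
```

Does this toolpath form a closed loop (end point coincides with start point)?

no

Start point (G0): (-8.39, 15.26). End point (last G1): the path does not return to the start — open.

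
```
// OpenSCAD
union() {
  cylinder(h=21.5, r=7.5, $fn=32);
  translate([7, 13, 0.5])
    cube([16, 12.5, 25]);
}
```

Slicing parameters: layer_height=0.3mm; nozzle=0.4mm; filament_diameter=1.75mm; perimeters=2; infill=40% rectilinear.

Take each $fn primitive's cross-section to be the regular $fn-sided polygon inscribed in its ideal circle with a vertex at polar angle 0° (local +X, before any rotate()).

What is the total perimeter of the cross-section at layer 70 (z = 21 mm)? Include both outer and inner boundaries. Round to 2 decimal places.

104.05 mm

At z = 21 mm: the cylinder: section is a regular 32-gon, circumradius r=7.5 (perimeter = 2·32·7.500·sin(180°/32) = 47.05 mm); the 16×12.5 cube at (7, 13) contributes its full rectangle (perimeter 57.00 mm); Taking the union: the 2 present regions are separate (no shared area or edge), so areas and boundary lengths simply add and each stays a separate island — boundary = 104.05 mm. Overall, the cross-section has 2 separate islands. Total boundary length (outer) = 104.05 mm.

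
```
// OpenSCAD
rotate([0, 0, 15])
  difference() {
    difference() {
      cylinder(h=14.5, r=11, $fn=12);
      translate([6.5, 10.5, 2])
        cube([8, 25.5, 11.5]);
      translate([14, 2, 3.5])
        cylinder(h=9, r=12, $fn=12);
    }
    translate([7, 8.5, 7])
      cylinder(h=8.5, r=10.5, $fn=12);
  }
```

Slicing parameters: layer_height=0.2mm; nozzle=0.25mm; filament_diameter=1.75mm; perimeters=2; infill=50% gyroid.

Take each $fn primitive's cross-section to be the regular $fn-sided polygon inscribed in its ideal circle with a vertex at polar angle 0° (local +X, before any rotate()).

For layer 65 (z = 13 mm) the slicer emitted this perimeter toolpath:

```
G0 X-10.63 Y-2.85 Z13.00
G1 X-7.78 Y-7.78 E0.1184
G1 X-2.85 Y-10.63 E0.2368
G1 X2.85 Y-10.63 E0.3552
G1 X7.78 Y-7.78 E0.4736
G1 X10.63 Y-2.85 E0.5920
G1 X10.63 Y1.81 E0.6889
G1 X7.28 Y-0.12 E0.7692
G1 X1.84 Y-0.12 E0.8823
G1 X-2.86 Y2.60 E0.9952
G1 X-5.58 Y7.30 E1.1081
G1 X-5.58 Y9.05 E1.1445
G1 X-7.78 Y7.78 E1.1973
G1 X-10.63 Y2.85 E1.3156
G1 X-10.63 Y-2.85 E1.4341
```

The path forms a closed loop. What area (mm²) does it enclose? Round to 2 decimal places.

236.78 mm²

Apply the shoelace formula to the sequence of (X, Y) vertices; enclosed area = 236.78 mm².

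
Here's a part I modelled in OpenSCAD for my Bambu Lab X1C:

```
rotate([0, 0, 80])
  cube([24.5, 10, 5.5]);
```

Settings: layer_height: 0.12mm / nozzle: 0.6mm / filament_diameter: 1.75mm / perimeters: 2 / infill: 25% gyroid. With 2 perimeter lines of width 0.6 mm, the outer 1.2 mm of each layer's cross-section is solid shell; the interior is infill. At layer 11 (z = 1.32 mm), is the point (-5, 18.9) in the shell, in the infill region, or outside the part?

infill

At z = 1.32 mm: the cube is present — its section is the full 24.5×10 rectangle; (rotated 80° about Z; rotation is an isometry so areas/perimeters/island counts are preserved). Overall, the cross-section is a single solid region. Undo the 80° rotation: the query point maps to (17.745, 8.206) in the un-rotated model frame. The nearest boundary edge runs (24.50, 10.00)→(0.00, 10.00); distance from the point to it = 1.79 mm. The point is inside the cross-section and 1.79 mm from the nearest boundary — more than the 1.2 mm shell width (2 × 0.6), so it's in the infill interior.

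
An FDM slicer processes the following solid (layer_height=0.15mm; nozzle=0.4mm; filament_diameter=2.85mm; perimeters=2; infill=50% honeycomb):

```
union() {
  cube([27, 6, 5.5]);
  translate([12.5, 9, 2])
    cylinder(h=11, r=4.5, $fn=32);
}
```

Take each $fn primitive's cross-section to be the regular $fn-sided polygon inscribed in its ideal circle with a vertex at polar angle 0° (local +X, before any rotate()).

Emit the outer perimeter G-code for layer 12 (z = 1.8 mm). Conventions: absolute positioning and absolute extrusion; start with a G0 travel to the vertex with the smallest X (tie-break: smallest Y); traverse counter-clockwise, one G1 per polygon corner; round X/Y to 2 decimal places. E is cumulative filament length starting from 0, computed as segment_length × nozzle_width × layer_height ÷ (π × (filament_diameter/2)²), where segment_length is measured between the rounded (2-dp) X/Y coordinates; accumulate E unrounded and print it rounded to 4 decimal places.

At z = 1.8 mm: the 27×6 cube contributes its full rectangle; the cylinder at (12.5, 9) is absent (z outside [2, 13]); Merging all regions: only the 27×6 cube is present, so the union is just that shape — 1 connected region. The outline is a single polygon with 4 vertices. Extrusion per mm of travel: 0.4 × 0.15 / (π × 1.425²) = 0.009405. Accumulating E over each segment gives final E = 0.6207.

G0 X0.00 Y0.00 Z1.80
G1 X27.00 Y0.00 E0.2539
G1 X27.00 Y6.00 E0.3104
G1 X0.00 Y6.00 E0.5643
G1 X0.00 Y0.00 E0.6207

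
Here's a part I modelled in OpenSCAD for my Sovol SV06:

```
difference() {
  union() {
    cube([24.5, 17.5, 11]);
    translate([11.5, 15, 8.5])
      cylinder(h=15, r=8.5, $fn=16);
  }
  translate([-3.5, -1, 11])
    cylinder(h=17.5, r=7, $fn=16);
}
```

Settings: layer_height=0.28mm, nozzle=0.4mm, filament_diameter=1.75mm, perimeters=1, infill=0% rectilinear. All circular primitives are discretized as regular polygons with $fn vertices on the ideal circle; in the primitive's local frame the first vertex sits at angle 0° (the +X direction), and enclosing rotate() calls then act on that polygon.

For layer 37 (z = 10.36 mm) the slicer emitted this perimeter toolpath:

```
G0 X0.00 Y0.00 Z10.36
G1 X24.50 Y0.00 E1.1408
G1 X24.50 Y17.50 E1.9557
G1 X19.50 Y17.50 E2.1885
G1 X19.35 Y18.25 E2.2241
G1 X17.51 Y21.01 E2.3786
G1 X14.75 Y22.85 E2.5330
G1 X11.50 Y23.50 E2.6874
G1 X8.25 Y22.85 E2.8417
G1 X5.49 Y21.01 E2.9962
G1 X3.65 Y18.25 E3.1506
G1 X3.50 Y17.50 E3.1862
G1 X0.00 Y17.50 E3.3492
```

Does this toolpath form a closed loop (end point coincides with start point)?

Start point (G0): (0.00, 0.00). End point (last G1): the path does not return to the start — open.

no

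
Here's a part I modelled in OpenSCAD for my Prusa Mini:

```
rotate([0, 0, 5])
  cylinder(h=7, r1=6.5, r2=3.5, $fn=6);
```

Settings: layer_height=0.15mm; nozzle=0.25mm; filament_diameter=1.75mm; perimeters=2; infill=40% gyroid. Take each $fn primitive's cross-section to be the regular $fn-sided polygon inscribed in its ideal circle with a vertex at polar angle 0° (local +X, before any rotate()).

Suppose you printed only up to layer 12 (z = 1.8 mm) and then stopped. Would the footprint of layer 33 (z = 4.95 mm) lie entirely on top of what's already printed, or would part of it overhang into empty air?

Compare the two slices. At z = 1.8: the cone (r1=6.5→r2=3.5) has section circumradius 5.729 here — a regular 6-gon (area = (6/2)·5.729²·sin(360°/6) = 85.26 mm²); (rotated 5° about Z; rotation is an isometry so areas/perimeters/island counts are preserved). At z = 4.95: the cone contributes a regular 6-gon of circumradius 4.379 (interpolated between r1=6.5 and r2=3.5 at t=0.707) (area = (6/2)·4.379²·sin(360°/6) = 49.81 mm²); (rotated 5° about Z; rotation is an isometry so areas/perimeters/island counts are preserved). Checking containment: the cross-section at z = 4.95 is a subset of the cross-section at z = 1.8.

entirely on top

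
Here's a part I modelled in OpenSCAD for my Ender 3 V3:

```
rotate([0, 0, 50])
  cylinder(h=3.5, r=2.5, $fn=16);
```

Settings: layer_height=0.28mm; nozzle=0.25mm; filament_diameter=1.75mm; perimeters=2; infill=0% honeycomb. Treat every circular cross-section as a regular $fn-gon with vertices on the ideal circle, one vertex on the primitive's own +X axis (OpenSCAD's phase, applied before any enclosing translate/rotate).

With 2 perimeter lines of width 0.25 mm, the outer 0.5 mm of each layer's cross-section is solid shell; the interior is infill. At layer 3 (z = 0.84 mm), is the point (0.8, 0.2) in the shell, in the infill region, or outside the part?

At z = 0.84 mm: the r=2.5 cylinder contributes a regular 16-gon of circumradius 2.5; (whole slice rotated 50° about Z — lengths, areas and connectivity unchanged). Overall, the cross-section is a single solid region. Undo the 50° rotation: the query point maps to (0.667, -0.484) in the un-rotated model frame. The nearest boundary edge runs (1.77, -1.77)→(2.31, -0.96); distance from the point to it = 1.63 mm. The point is inside the cross-section and 1.63 mm from the nearest boundary — more than the 0.5 mm shell width (2 × 0.25), so it's in the infill interior.

infill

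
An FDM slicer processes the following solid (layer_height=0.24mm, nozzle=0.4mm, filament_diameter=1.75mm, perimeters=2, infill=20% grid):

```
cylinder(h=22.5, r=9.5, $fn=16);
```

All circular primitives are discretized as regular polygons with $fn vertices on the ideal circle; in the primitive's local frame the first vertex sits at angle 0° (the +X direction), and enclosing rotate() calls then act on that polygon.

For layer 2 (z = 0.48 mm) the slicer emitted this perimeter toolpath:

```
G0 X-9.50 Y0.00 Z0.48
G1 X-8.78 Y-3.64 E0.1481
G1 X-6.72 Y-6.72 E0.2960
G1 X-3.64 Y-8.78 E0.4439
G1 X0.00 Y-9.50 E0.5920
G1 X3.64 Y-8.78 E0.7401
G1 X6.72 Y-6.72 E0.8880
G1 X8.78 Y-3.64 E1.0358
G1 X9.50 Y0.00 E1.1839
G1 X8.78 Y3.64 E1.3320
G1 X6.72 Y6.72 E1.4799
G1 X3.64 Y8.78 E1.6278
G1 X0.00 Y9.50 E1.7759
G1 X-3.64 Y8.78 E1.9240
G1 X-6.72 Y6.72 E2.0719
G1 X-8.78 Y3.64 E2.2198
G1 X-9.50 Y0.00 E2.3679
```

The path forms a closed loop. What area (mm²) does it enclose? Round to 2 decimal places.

Apply the shoelace formula to the sequence of (X, Y) vertices; enclosed area = 276.48 mm².

276.48 mm²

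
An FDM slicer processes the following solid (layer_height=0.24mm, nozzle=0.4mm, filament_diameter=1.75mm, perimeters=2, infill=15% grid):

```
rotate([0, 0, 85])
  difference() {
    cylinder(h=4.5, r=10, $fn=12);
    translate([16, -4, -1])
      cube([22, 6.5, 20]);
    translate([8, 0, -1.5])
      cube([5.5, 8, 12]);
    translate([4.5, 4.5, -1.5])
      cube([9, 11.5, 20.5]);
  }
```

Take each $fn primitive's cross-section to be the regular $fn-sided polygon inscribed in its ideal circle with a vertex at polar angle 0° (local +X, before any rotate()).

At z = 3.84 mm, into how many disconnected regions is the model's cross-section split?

At z = 3.84 mm: the r=10 cylinder gives a regular 12-gon of circumradius 10 (constant along its height); the 22×6.5 cube at (16, -4) contributes its full rectangle; the cube at (8, 0) (footprint 5.5×8) is included at this height; the 9×11.5 cube at (4.5, 4.5) contributes its full rectangle; After the difference (first − rest): starting from the r=10 cylinder, the 22×6.5 cube at (16, -4) misses the remaining region (no effect); the 5.5×8 cube at (8, 0) partially overlaps it — only the 6.87 mm² overlap (of its 44.00 mm²) is removed, clipping the outline; the 9×11.5 cube at (4.5, 4.5) partially overlaps it — only the 10.09 mm² overlap (of its 103.50 mm²) is removed, clipping the outline — 1 connected region; (rotated 85° about Z; rotation is an isometry so areas/perimeters/island counts are preserved). The result has 1 disconnected region.

1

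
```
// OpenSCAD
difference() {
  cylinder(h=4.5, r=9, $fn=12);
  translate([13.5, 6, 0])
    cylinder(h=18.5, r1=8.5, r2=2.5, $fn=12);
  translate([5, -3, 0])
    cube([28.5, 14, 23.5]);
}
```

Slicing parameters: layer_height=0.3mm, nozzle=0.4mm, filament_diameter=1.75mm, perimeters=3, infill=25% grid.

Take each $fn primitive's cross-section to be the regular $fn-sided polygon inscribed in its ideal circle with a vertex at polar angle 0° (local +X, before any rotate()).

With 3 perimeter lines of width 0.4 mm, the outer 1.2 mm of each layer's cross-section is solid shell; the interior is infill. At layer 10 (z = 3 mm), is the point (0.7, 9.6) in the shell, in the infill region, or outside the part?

outside

At z = 3 mm: the cylinder: section is a regular 12-gon, circumradius r=9; the cone at (13.5, 6) (r1=8.5→r2=2.5) has section circumradius 7.527 here — a regular 12-gon; the 28.5×14 cube at (5, -3) contributes its full rectangle; Taking the first minus the rest: starting from the r=9 cylinder, the cone at (13.5, 6) partially overlaps it — only the 5.93 mm² overlap (of its 169.97 mm²) is removed, clipping the outline; the 28.5×14 cube at (5, -3) partially overlaps it — only the 24.05 mm² overlap (of its 399.00 mm²) is removed, clipping the outline — 1 connected region. Overall, the cross-section is a single solid region. The nearest boundary edge runs (0.00, 9.00)→(4.50, 7.79); distance from the point to it = 0.76 mm. The point is not inside any of the regions above, so it lies outside the cross-section (0.76 mm from the nearest boundary).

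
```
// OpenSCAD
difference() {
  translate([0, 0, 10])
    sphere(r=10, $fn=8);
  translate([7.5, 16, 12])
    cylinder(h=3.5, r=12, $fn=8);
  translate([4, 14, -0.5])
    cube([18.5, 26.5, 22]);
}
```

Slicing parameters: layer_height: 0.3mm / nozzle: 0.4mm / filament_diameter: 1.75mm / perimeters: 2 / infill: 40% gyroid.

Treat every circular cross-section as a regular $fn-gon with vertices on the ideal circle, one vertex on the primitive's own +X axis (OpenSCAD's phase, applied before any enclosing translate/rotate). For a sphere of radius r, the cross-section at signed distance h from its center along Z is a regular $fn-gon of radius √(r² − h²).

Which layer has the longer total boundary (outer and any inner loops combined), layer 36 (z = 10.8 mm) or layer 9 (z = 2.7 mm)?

Layer 36 (z = 10.8): the sphere: section is a regular 8-gon, circumradius = √(r²−h²) = √(10²−0.8²) = 9.968 (perimeter = 2·8·9.968·sin(180°/8) = 61.03 mm); the cylinder at (7.5, 16) does not reach this height (z outside [12, 15.5]); the cube at (4, 14) is present — its section is the full 18.5×26.5 rectangle (perimeter 90.00 mm); After the difference (first − rest): starting from the r=10 sphere, the 18.5×26.5 cube at (4, 14) misses the remaining region (no effect) — boundary = 61.03 mm. So its perimeter = 61.03 mm. Layer 9 (z = 2.7): the r=10 sphere slices to a regular 8-gon of circumradius 6.834 (√(r²−h²) with h=7.3 from center) (perimeter = 2·8·6.834·sin(180°/8) = 41.85 mm); the cylinder at (7.5, 16) is not intersected at this z (z outside [12, 15.5]); the cube at (4, 14) (footprint 18.5×26.5) is included at this height (perimeter 90.00 mm); Subtracting the remaining from the first: starting from the r=10 sphere, the 18.5×26.5 cube at (4, 14) misses the remaining region (no effect) — boundary = 41.85 mm. So its perimeter = 41.85 mm. Layer 36 is larger (61.03 vs 41.85 mm).

layer 36 (z = 10.8 mm)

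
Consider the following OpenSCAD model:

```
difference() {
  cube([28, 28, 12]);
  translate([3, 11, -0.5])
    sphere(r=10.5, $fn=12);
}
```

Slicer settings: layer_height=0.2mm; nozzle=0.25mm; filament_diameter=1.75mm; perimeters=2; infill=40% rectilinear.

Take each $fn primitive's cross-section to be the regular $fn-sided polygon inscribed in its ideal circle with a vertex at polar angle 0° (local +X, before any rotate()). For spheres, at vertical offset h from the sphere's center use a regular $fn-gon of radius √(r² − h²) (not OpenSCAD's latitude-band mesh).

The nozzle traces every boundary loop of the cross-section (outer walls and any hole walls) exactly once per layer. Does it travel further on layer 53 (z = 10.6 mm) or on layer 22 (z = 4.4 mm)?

layer 22 (z = 4.4 mm)

Layer 53 (z = 10.6): the cube (footprint 28×28) is included at this height (perimeter 112.00 mm); the sphere at (3, 11) does not reach this height (|z−center|=11.100 > r=10.5); Taking the first minus the rest: none of the subtracted shapes is present at this height, so the 28×28 cube is unchanged — boundary = 112.00 mm. So its perimeter = 112.00 mm. Layer 22 (z = 4.4): the cube is present — its section is the full 28×28 rectangle (perimeter 112.00 mm); the r=10.5 sphere at (3, 11) contributes a regular 12-gon of circumradius √(10.5²−4.9²) = 9.287 (perimeter = 2·12·9.287·sin(180°/12) = 57.68 mm); After the difference (first − rest): starting from the 28×28 cube, the r=10.5 sphere at (3, 11) partially overlaps it — only the 182.67 mm² overlap (of its 258.72 mm²) is removed, clipping the outline — boundary = 130.09 mm. So its perimeter = 130.09 mm. Layer 22 is larger (130.09 vs 112.00 mm).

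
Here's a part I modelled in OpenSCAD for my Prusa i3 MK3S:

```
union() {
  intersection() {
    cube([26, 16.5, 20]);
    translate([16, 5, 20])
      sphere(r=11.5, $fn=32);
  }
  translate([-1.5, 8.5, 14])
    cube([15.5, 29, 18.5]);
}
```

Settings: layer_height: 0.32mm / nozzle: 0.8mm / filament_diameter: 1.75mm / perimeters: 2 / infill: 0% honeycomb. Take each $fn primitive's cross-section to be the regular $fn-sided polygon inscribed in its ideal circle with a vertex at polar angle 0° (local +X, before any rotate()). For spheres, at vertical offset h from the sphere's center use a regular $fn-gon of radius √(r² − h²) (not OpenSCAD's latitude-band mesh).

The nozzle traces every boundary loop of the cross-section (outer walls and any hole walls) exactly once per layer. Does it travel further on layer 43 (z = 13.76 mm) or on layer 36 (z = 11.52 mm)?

layer 43 (z = 13.76 mm)

Layer 43 (z = 13.76): the cube (footprint 26×16.5) is included at this height (perimeter 85.00 mm); the sphere at (16, 5): section is a regular 32-gon, circumradius = √(r²−h²) = √(11.5²−6.24²) = 9.660 (perimeter = 2·32·9.660·sin(180°/32) = 60.60 mm); Taking the intersection: the r=11.5 sphere at (16, 5) partially overlaps the 26×16.5 cube; clipping to the common part keeps 237.39 mm² — boundary = 57.28 mm; the cube at (-1.5, 8.5) is absent (z outside [14, 32.5]); Merging all regions: only that combined region is present, so the union is just that shape — boundary = 57.28 mm. So its perimeter = 57.28 mm. Layer 36 (z = 11.52): the 26×16.5 cube contributes its full rectangle (perimeter 85.00 mm); the sphere at (16, 5): section is a regular 32-gon, circumradius = √(r²−h²) = √(11.5²−8.48²) = 7.768 (perimeter = 2·32·7.768·sin(180°/32) = 48.73 mm); Keeping only the common overlap: the r=11.5 sphere at (16, 5) partially overlaps the 26×16.5 cube; clipping to the common part keeps 165.82 mm² — boundary = 47.07 mm; the cube at (-1.5, 8.5) is not intersected at this z (z outside [14, 32.5]); Merging all regions: only that combined region is present, so the union is just that shape — boundary = 47.07 mm. So its perimeter = 47.07 mm. Layer 43 is larger (57.28 vs 47.07 mm).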